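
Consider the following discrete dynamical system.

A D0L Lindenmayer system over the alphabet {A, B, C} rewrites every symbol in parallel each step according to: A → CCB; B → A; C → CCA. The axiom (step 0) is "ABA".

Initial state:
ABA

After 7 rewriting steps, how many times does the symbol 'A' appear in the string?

787

gen 0: ABA
gen 1: CCBACCB
gen 2: CCACCAACCBCCACCAA
gen 3: CCACCACCBCCACCACCBCCBCCACCAACCACCACCBCCACCACCBCCB
gen 4: CCACCACCBCCACCACCBCCACCAACCACCACCBCCACCACCBCCACCAACCACCAAC…BCCACCACCBCCACCACCBCCACCAACCACCACCBCCACCACCBCCACCAACCACCAA  (len 135)
gen 5: CCACCACCBCCACCACCBCCACCAACCACCACCBCCACCACCBCCACCAACCACCACC…CCACCACCBCCACCAACCACCACCBCCACCACCBCCBCCACCACCBCCACCACCBCCB  (len 383)
gen 6: CCACCACCBCCACCACCBCCACCAACCACCACCBCCACCACCBCCACCAACCACCACC…ACCACCACCBCCACCACCBCCACCAACCACCACCBCCACCACCBCCACCAACCACCAA  (len 1073)
gen 7: CCACCACCBCCACCACCBCCACCAACCACCACCBCCACCACCBCCACCAACCACCACC…CCACCACCBCCACCAACCACCACCBCCACCACCBCCBCCACCACCBCCACCACCBCCB  (len 3025)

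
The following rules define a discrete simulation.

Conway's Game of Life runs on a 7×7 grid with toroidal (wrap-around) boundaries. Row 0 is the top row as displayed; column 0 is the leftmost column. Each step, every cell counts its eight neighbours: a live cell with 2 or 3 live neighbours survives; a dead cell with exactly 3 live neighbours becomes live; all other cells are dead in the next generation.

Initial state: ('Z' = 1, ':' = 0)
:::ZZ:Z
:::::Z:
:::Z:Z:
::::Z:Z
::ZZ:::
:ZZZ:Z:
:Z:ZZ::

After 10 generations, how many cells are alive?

step 0: :::ZZ:Z
:::::Z:
:::Z:Z:
::::Z:Z
::ZZ:::
:ZZZ:Z:
:Z:ZZ::
step 1: ::ZZ:::
:::Z:ZZ
:::::ZZ
::Z:ZZ:
:Z:::Z:
:Z:::::
ZZ:::::
step 2: ZZZZZ:Z
::ZZ:ZZ
:::Z:::
::::Z::
:ZZ:ZZ:
:ZZ::::
ZZ:::::
step 3: ::::Z::
:::::ZZ
::ZZ:Z:
::Z:ZZ:
:ZZ:ZZ:
:::Z:::
::::::Z
step 4: ::::::Z
:::Z:ZZ
::ZZ:::
::::::Z
:ZZ::Z:
::ZZZZ:
:::::::
step 5: :::::ZZ
::ZZZZZ
::ZZZZZ
:Z:Z:::
:ZZ::ZZ
:ZZZZZ:
:::ZZZ:
step 6: ::Z::::
Z:Z::::
ZZ::::Z
:Z:::::
:::::ZZ
ZZ:::::
:::::::
step 7: :Z:::::
Z:Z:::Z
::Z:::Z
:Z:::Z:
:Z::::Z
Z:::::Z
:Z:::::
step 8: :ZZ::::
Z:Z:::Z
::Z::ZZ
:ZZ::ZZ
:Z:::ZZ
:Z::::Z
:Z:::::
step 9: ::Z::::
Z:ZZ:ZZ
::ZZ:::
:ZZ:Z::
:Z:::::
:ZZ::ZZ
:Z:::::
step 10: Z:ZZ::Z
::::Z:Z
Z::::ZZ
:Z:::::
:::Z:Z:
:ZZ::::
ZZ:::::

16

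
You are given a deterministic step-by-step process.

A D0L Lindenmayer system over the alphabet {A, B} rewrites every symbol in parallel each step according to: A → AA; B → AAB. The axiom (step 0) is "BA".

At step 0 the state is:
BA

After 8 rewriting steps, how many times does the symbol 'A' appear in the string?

766

gen 0: BA
gen 1: AABAA
gen 2: AAAAAABAAAA
gen 3: AAAAAAAAAAAAAABAAAAAAAA
gen 4: AAAAAAAAAAAAAAAAAAAAAAAAAAAAAABAAAAAAAAAAAAAAAA
gen 5: AAAAAAAAAAAAAAAAAAAAAAAAAAAAAAAAAAAAAAAAAAAAAAAAAAAAAAAAAAAAAABAAAAAAAAAAAAAAAAAAAAAAAAAAAAAAAA
gen 6: AAAAAAAAAAAAAAAAAAAAAAAAAAAAAAAAAAAAAAAAAAAAAAAAAAAAAAAAAA…AAAAAAAAAAAAAAAAAAAAAAAAAAAAAAAAAAAAAAAAAAAAAAAAAAAAAAAAAA  (len 191)
gen 7: AAAAAAAAAAAAAAAAAAAAAAAAAAAAAAAAAAAAAAAAAAAAAAAAAAAAAAAAAA…AAAAAAAAAAAAAAAAAAAAAAAAAAAAAAAAAAAAAAAAAAAAAAAAAAAAAAAAAA  (len 383)
gen 8: AAAAAAAAAAAAAAAAAAAAAAAAAAAAAAAAAAAAAAAAAAAAAAAAAAAAAAAAAA…AAAAAAAAAAAAAAAAAAAAAAAAAAAAAAAAAAAAAAAAAAAAAAAAAAAAAAAAAA  (len 767)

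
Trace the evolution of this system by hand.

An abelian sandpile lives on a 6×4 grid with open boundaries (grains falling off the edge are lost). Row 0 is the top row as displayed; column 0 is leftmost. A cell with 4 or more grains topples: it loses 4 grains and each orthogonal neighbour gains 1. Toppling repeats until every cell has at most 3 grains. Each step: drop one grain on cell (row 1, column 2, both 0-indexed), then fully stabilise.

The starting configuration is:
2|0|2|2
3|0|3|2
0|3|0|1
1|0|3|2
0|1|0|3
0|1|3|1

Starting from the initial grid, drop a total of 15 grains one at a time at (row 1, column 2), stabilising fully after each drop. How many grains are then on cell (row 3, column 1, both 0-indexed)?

t=0: 2|0|2|2
3|0|3|2
0|3|0|1
1|0|3|2
0|1|0|3
0|1|3|1
t=1: 2|0|3|2
3|1|0|3
0|3|1|1
1|0|3|2
0|1|0|3
0|1|3|1
t=2: 2|0|3|2
3|1|1|3
0|3|1|1
1|0|3|2
0|1|0|3
0|1|3|1
t=3: 2|0|3|2
3|1|2|3
0|3|1|1
1|0|3|2
0|1|0|3
0|1|3|1
t=4: 2|0|3|2
3|1|3|3
0|3|1|1
1|0|3|2
0|1|0|3
0|1|3|1
t=5: 2|1|1|0
3|2|2|1
0|3|2|2
1|0|3|2
0|1|0|3
0|1|3|1
t=6: 2|1|1|0
3|2|3|1
0|3|2|2
1|0|3|2
0|1|0|3
0|1|3|1
t=7: 2|1|2|0
3|3|0|2
0|3|3|2
1|0|3|2
0|1|0|3
0|1|3|1
t=8: 2|1|2|0
3|3|1|2
0|3|3|2
1|0|3|2
0|1|0|3
0|1|3|1
t=9: 2|1|2|0
3|3|2|2
0|3|3|2
1|0|3|2
0|1|0|3
0|1|3|1
t=10: 2|1|2|0
3|3|3|2
0|3|3|2
1|0|3|2
0|1|0|3
0|1|3|1
t=11: 3|2|3|0
0|2|2|3
2|1|2|3
1|2|0|3
0|1|1|3
0|1|3|1
t=12: 3|2|3|0
0|2|3|3
2|1|2|3
1|2|0|3
0|1|1|3
0|1|3|1
t=13: 3|3|0|2
0|3|3|1
2|2|0|2
1|2|2|1
0|1|2|0
0|1|3|2
t=14: 0|1|2|2
2|1|1|2
2|3|1|2
1|2|2|1
0|1|2|0
0|1|3|2
t=15: 0|1|2|2
2|1|2|2
2|3|1|2
1|2|2|1
0|1|2|0
0|1|3|2

2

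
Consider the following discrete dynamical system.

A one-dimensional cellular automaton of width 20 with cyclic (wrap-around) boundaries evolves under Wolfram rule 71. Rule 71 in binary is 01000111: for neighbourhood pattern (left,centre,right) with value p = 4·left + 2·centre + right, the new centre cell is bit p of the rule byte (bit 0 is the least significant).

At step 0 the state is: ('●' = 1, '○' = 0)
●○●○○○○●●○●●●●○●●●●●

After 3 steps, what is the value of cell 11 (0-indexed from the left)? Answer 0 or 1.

[0] ●○●○○○○●●○●●●●○●●●●●
[1] ●○●○●●●○●○○○○●○○○○○○
[2] ●○●○○○●○●○●●●●○●●●●●
[3] ●○●○●●●○●○○○○●○○○○○○

0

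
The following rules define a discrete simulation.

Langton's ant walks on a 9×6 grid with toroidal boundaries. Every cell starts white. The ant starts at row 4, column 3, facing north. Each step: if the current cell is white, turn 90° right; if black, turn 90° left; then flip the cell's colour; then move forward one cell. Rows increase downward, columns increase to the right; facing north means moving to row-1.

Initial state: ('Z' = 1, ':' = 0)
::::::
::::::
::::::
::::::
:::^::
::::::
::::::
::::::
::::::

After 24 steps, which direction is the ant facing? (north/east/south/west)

t=0: ::::::
::::::
::::::
::::::
:::^::
::::::
::::::
::::::
::::::
t=1: ::::::
::::::
::::::
::::::
:::Z>:
::::::
::::::
::::::
::::::
t=2: ::::::
::::::
::::::
::::::
:::ZZ:
::::v:
::::::
::::::
::::::
t=3: ::::::
::::::
::::::
::::::
:::ZZ:
:::<Z:
::::::
::::::
::::::
t=4: ::::::
::::::
::::::
::::::
:::^Z:
:::ZZ:
::::::
::::::
::::::
t=5: ::::::
::::::
::::::
::::::
::<:Z:
:::ZZ:
::::::
::::::
::::::
t=6: ::::::
::::::
::::::
::^:::
::Z:Z:
:::ZZ:
::::::
::::::
::::::
t=7: ::::::
::::::
::::::
::Z>::
::Z:Z:
:::ZZ:
::::::
::::::
::::::
t=8: ::::::
::::::
::::::
::ZZ::
::ZvZ:
:::ZZ:
::::::
::::::
::::::
t=9: ::::::
::::::
::::::
::ZZ::
::<ZZ:
:::ZZ:
::::::
::::::
::::::
t=10: ::::::
::::::
::::::
::ZZ::
:::ZZ:
::vZZ:
::::::
::::::
::::::
t=11: ::::::
::::::
::::::
::ZZ::
:::ZZ:
:<ZZZ:
::::::
::::::
::::::
t=12: ::::::
::::::
::::::
::ZZ::
:^:ZZ:
:ZZZZ:
::::::
::::::
::::::
t=13: ::::::
::::::
::::::
::ZZ::
:Z>ZZ:
:ZZZZ:
::::::
::::::
::::::
t=14: ::::::
::::::
::::::
::ZZ::
:ZZZZ:
:ZvZZ:
::::::
::::::
::::::
t=15: ::::::
::::::
::::::
::ZZ::
:ZZZZ:
:Z:>Z:
::::::
::::::
::::::
t=16: ::::::
::::::
::::::
::ZZ::
:ZZ^Z:
:Z::Z:
::::::
::::::
::::::
t=17: ::::::
::::::
::::::
::ZZ::
:Z<:Z:
:Z::Z:
::::::
::::::
::::::
t=18: ::::::
::::::
::::::
::ZZ::
:Z::Z:
:Zv:Z:
::::::
::::::
::::::
t=19: ::::::
::::::
::::::
::ZZ::
:Z::Z:
:<Z:Z:
::::::
::::::
::::::
t=20: ::::::
::::::
::::::
::ZZ::
:Z::Z:
::Z:Z:
:v::::
::::::
::::::
t=21: ::::::
::::::
::::::
::ZZ::
:Z::Z:
::Z:Z:
<Z::::
::::::
::::::
t=22: ::::::
::::::
::::::
::ZZ::
:Z::Z:
^:Z:Z:
ZZ::::
::::::
::::::
t=23: ::::::
::::::
::::::
::ZZ::
:Z::Z:
Z>Z:Z:
ZZ::::
::::::
::::::
t=24: ::::::
::::::
::::::
::ZZ::
:Z::Z:
ZZZ:Z:
Zv::::
::::::
::::::

south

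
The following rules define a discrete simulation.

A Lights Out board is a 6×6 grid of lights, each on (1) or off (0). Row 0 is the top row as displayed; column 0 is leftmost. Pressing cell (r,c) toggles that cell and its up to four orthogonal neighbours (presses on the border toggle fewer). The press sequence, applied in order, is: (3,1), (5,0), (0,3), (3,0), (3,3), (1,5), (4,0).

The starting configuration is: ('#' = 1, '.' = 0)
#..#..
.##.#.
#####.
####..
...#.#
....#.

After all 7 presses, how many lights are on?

k=0  #..#..
.##.#.
#####.
####..
...#.#
....#.
k=1  #..#..
.##.#.
#.###.
...#..
.#.#.#
....#.
k=2  #..#..
.##.#.
#.###.
...#..
##.#.#
##..#.
k=3  #.#.#.
.####.
#.###.
...#..
##.#.#
##..#.
k=4  #.#.#.
.####.
..###.
##.#..
.#.#.#
##..#.
k=5  #.#.#.
.####.
..#.#.
###.#.
.#...#
##..#.
k=6  #.#.##
.###.#
..#.##
###.#.
.#...#
##..#.
k=7  #.#.##
.###.#
..#.##
.##.#.
#....#
.#..#.

18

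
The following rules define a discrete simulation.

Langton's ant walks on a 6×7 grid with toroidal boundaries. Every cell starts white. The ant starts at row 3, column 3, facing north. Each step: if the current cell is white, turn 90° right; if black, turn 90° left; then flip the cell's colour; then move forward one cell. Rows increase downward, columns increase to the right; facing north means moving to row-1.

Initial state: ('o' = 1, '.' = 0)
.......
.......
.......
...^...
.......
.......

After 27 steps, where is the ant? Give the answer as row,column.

0) .......
.......
.......
...^...
.......
.......
1) .......
.......
.......
...o>..
.......
.......
2) .......
.......
.......
...oo..
....v..
.......
3) .......
.......
.......
...oo..
...<o..
.......
4) .......
.......
.......
...^o..
...oo..
.......
5) .......
.......
.......
..<.o..
...oo..
.......
6) .......
.......
..^....
..o.o..
...oo..
.......
7) .......
.......
..o>...
..o.o..
...oo..
.......
8) .......
.......
..oo...
..ovo..
...oo..
.......
9) .......
.......
..oo...
..<oo..
...oo..
.......
10) .......
.......
..oo...
...oo..
..voo..
.......
11) .......
.......
..oo...
...oo..
.<ooo..
.......
12) .......
.......
..oo...
.^.oo..
.oooo..
.......
13) .......
.......
..oo...
.o>oo..
.oooo..
.......
14) .......
.......
..oo...
.oooo..
.ovoo..
.......
15) .......
.......
..oo...
.oooo..
.o.>o..
.......
16) .......
.......
..oo...
.oo^o..
.o..o..
.......
17) .......
.......
..oo...
.o<.o..
.o..o..
.......
18) .......
.......
..oo...
.o..o..
.ov.o..
.......
19) .......
.......
..oo...
.o..o..
.<o.o..
.......
20) .......
.......
..oo...
.o..o..
..o.o..
.v.....
21) .......
.......
..oo...
.o..o..
..o.o..
<o.....
22) .......
.......
..oo...
.o..o..
^.o.o..
oo.....
23) .......
.......
..oo...
.o..o..
o>o.o..
oo.....
24) .......
.......
..oo...
.o..o..
ooo.o..
ov.....
25) .......
.......
..oo...
.o..o..
ooo.o..
o.>....
26) ..v....
.......
..oo...
.o..o..
ooo.o..
o.o....
27) .<o....
.......
..oo...
.o..o..
ooo.o..
o.o....

0,1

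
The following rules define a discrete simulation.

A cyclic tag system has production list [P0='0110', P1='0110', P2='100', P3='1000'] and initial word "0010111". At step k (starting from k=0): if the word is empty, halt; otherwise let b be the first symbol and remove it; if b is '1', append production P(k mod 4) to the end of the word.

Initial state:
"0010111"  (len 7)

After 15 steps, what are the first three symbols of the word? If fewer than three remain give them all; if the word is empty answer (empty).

110

step 0: "0010111"  (len 7)
step 1: "010111"  (len 6)
step 2: "10111"  (len 5)
step 3: "0111100"  (len 7)
step 4: "111100"  (len 6)
step 5: "111000110"  (len 9)
step 6: "110001100110"  (len 12)
step 7: "10001100110100"  (len 14)
step 8: "00011001101001000"  (len 17)
step 9: "0011001101001000"  (len 16)
step 10: "011001101001000"  (len 15)
step 11: "11001101001000"  (len 14)
step 12: "10011010010001000"  (len 17)
step 13: "00110100100010000110"  (len 20)
step 14: "0110100100010000110"  (len 19)
step 15: "110100100010000110"  (len 18)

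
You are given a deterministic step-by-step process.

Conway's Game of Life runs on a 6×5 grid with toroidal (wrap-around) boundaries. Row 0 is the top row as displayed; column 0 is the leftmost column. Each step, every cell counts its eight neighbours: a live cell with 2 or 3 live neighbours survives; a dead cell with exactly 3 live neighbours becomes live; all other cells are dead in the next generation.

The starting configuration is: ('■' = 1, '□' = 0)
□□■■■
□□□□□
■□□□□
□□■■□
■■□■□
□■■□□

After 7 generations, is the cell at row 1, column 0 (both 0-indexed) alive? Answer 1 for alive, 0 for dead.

k=0  □□■■■
□□□□□
■□□□□
□□■■□
■■□■□
□■■□□
k=1  □■■■□
□□□■■
□□□□□
■□■■□
■□□■■
□□□□□
k=2  □□■■■
□□□■■
□□■□□
■■■■□
■■■■□
■■□□□
k=3  □■■□□
□□□□■
■□□□□
■□□□□
□□□■□
□□□□□
k=4  □□□□□
■■□□□
■□□□■
□□□□■
□□□□□
□□■□□
k=5  □■□□□
■■□□■
□■□□■
■□□□■
□□□□□
□□□□□
k=6  □■□□□
□■■□■
□■□■□
■□□□■
□□□□□
□□□□□
k=7  ■■■□□
□■□■□
□■□■□
■□□□■
□□□□□
□□□□□

0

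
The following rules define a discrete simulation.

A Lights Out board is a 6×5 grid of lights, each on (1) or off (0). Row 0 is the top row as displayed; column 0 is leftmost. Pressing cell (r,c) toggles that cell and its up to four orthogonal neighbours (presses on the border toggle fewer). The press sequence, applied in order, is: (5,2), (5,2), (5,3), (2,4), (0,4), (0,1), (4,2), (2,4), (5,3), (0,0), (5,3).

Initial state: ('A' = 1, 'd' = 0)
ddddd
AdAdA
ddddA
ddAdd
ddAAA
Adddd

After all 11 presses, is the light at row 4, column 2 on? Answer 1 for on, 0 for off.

0) ddddd
AdAdA
ddddA
ddAdd
ddAAA
Adddd
1) ddddd
AdAdA
ddddA
ddAdd
dddAA
AAAAd
2) ddddd
AdAdA
ddddA
ddAdd
ddAAA
Adddd
3) ddddd
AdAdA
ddddA
ddAdd
ddAdA
AdAAA
4) ddddd
AdAdd
dddAd
ddAdA
ddAdA
AdAAA
5) dddAA
AdAdA
dddAd
ddAdA
ddAdA
AdAAA
6) AAAAA
AAAdA
dddAd
ddAdA
ddAdA
AdAAA
7) AAAAA
AAAdA
dddAd
ddddA
dAdAA
AddAA
8) AAAAA
AAAdd
ddddA
ddddd
dAdAA
AddAA
9) AAAAA
AAAdd
ddddA
ddddd
dAddA
AdAdd
10) ddAAA
dAAdd
ddddA
ddddd
dAddA
AdAdd
11) ddAAA
dAAdd
ddddA
ddddd
dAdAA
AddAA

0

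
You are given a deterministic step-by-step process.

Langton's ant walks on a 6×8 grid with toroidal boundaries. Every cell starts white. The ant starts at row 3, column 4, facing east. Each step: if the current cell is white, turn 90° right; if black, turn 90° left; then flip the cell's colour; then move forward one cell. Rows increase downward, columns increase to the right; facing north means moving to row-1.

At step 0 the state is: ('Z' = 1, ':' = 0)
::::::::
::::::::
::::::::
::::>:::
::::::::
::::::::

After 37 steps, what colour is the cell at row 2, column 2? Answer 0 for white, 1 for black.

1

step 0: ::::::::
::::::::
::::::::
::::>:::
::::::::
::::::::
step 1: ::::::::
::::::::
::::::::
::::Z:::
::::v:::
::::::::
step 2: ::::::::
::::::::
::::::::
::::Z:::
:::<Z:::
::::::::
step 3: ::::::::
::::::::
::::::::
:::^Z:::
:::ZZ:::
::::::::
step 4: ::::::::
::::::::
::::::::
:::Z>:::
:::ZZ:::
::::::::
step 5: ::::::::
::::::::
::::^:::
:::Z::::
:::ZZ:::
::::::::
step 6: ::::::::
::::::::
::::Z>::
:::Z::::
:::ZZ:::
::::::::
step 7: ::::::::
::::::::
::::ZZ::
:::Z:v::
:::ZZ:::
::::::::
step 8: ::::::::
::::::::
::::ZZ::
:::Z<Z::
:::ZZ:::
::::::::
step 9: ::::::::
::::::::
::::^Z::
:::ZZZ::
:::ZZ:::
::::::::
step 10: ::::::::
::::::::
:::<:Z::
:::ZZZ::
:::ZZ:::
::::::::
step 11: ::::::::
:::^::::
:::Z:Z::
:::ZZZ::
:::ZZ:::
::::::::
step 12: ::::::::
:::Z>:::
:::Z:Z::
:::ZZZ::
:::ZZ:::
::::::::
step 13: ::::::::
:::ZZ:::
:::ZvZ::
:::ZZZ::
:::ZZ:::
::::::::
step 14: ::::::::
:::ZZ:::
:::<ZZ::
:::ZZZ::
:::ZZ:::
::::::::
step 15: ::::::::
:::ZZ:::
::::ZZ::
:::vZZ::
:::ZZ:::
::::::::
step 16: ::::::::
:::ZZ:::
::::ZZ::
::::>Z::
:::ZZ:::
::::::::
step 17: ::::::::
:::ZZ:::
::::^Z::
:::::Z::
:::ZZ:::
::::::::
step 18: ::::::::
:::ZZ:::
:::<:Z::
:::::Z::
:::ZZ:::
::::::::
step 19: ::::::::
:::^Z:::
:::Z:Z::
:::::Z::
:::ZZ:::
::::::::
step 20: ::::::::
::<:Z:::
:::Z:Z::
:::::Z::
:::ZZ:::
::::::::
step 21: ::^:::::
::Z:Z:::
:::Z:Z::
:::::Z::
:::ZZ:::
::::::::
step 22: ::Z>::::
::Z:Z:::
:::Z:Z::
:::::Z::
:::ZZ:::
::::::::
step 23: ::ZZ::::
::ZvZ:::
:::Z:Z::
:::::Z::
:::ZZ:::
::::::::
step 24: ::ZZ::::
::<ZZ:::
:::Z:Z::
:::::Z::
:::ZZ:::
::::::::
step 25: ::ZZ::::
:::ZZ:::
::vZ:Z::
:::::Z::
:::ZZ:::
::::::::
step 26: ::ZZ::::
:::ZZ:::
:<ZZ:Z::
:::::Z::
:::ZZ:::
::::::::
step 27: ::ZZ::::
:^:ZZ:::
:ZZZ:Z::
:::::Z::
:::ZZ:::
::::::::
step 28: ::ZZ::::
:Z>ZZ:::
:ZZZ:Z::
:::::Z::
:::ZZ:::
::::::::
step 29: ::ZZ::::
:ZZZZ:::
:ZvZ:Z::
:::::Z::
:::ZZ:::
::::::::
step 30: ::ZZ::::
:ZZZZ:::
:Z:>:Z::
:::::Z::
:::ZZ:::
::::::::
step 31: ::ZZ::::
:ZZ^Z:::
:Z:::Z::
:::::Z::
:::ZZ:::
::::::::
step 32: ::ZZ::::
:Z<:Z:::
:Z:::Z::
:::::Z::
:::ZZ:::
::::::::
step 33: ::ZZ::::
:Z::Z:::
:Zv::Z::
:::::Z::
:::ZZ:::
::::::::
step 34: ::ZZ::::
:Z::Z:::
:<Z::Z::
:::::Z::
:::ZZ:::
::::::::
step 35: ::ZZ::::
:Z::Z:::
::Z::Z::
:v:::Z::
:::ZZ:::
::::::::
step 36: ::ZZ::::
:Z::Z:::
::Z::Z::
<Z:::Z::
:::ZZ:::
::::::::
step 37: ::ZZ::::
:Z::Z:::
^:Z::Z::
ZZ:::Z::
:::ZZ:::
::::::::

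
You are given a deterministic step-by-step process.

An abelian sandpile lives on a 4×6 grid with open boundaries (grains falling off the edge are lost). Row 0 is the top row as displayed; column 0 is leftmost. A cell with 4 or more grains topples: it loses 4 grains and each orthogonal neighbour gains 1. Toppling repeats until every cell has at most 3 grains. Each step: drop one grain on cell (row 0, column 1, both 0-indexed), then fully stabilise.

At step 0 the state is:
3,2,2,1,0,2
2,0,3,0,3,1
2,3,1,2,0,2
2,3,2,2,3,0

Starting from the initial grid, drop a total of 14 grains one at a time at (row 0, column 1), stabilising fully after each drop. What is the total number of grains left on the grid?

0) 3,2,2,1,0,2
2,0,3,0,3,1
2,3,1,2,0,2
2,3,2,2,3,0
1) 3,3,2,1,0,2
2,0,3,0,3,1
2,3,1,2,0,2
2,3,2,2,3,0
2) 0,1,3,1,0,2
3,1,3,0,3,1
2,3,1,2,0,2
2,3,2,2,3,0
3) 0,2,3,1,0,2
3,1,3,0,3,1
2,3,1,2,0,2
2,3,2,2,3,0
4) 0,3,3,1,0,2
3,1,3,0,3,1
2,3,1,2,0,2
2,3,2,2,3,0
5) 1,1,1,2,0,2
3,3,0,1,3,1
2,3,2,2,0,2
2,3,2,2,3,0
6) 1,2,1,2,0,2
3,3,0,1,3,1
2,3,2,2,0,2
2,3,2,2,3,0
7) 1,3,1,2,0,2
3,3,0,1,3,1
2,3,2,2,0,2
2,3,2,2,3,0
8) 3,1,2,2,0,2
1,2,1,1,3,1
1,2,3,2,0,2
0,1,3,2,3,0
9) 3,2,2,2,0,2
1,2,1,1,3,1
1,2,3,2,0,2
0,1,3,2,3,0
10) 3,3,2,2,0,2
1,2,1,1,3,1
1,2,3,2,0,2
0,1,3,2,3,0
11) 0,1,3,2,0,2
2,3,1,1,3,1
1,2,3,2,0,2
0,1,3,2,3,0
12) 0,2,3,2,0,2
2,3,1,1,3,1
1,2,3,2,0,2
0,1,3,2,3,0
13) 0,3,3,2,0,2
2,3,1,1,3,1
1,2,3,2,0,2
0,1,3,2,3,0
14) 1,2,0,3,0,2
3,0,3,1,3,1
1,3,3,2,0,2
0,1,3,2,3,0

39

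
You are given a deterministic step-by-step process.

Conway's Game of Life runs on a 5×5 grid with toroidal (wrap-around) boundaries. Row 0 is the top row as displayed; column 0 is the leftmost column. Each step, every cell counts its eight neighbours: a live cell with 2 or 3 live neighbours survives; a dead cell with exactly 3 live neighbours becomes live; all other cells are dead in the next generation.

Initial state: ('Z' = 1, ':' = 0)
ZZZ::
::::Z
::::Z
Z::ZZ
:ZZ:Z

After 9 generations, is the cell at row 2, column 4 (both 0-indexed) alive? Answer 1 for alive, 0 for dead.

gen 0: ZZZ::
::::Z
::::Z
Z::ZZ
:ZZ:Z
gen 1: ::Z:Z
:Z:ZZ
:::::
:ZZ::
:::::
gen 2: Z:Z:Z
Z:ZZZ
ZZ:Z:
:::::
:ZZZ:
gen 3: :::::
:::::
ZZ:Z:
Z::ZZ
ZZZZZ
gen 4: ZZZZZ
:::::
ZZZZ:
:::::
:ZZ::
gen 5: Z::ZZ
:::::
:ZZ::
Z::Z:
::::Z
gen 6: Z::ZZ
ZZZZZ
:ZZ::
ZZZZZ
:::::
gen 7: :::::
:::::
:::::
Z::ZZ
:::::
gen 8: :::::
:::::
::::Z
::::Z
::::Z
gen 9: :::::
:::::
:::::
Z::ZZ
:::::

0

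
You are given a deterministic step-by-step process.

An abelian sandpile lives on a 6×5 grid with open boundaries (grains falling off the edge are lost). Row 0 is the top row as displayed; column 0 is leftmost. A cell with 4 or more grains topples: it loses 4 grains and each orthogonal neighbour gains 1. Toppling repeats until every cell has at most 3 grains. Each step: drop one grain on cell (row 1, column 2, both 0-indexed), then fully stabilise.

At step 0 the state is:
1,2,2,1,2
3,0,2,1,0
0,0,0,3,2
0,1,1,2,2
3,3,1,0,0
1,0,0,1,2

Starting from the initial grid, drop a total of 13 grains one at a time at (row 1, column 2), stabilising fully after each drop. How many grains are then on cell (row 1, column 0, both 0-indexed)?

t=0: 1,2,2,1,2
3,0,2,1,0
0,0,0,3,2
0,1,1,2,2
3,3,1,0,0
1,0,0,1,2
t=1: 1,2,2,1,2
3,0,3,1,0
0,0,0,3,2
0,1,1,2,2
3,3,1,0,0
1,0,0,1,2
t=2: 1,2,3,1,2
3,1,0,2,0
0,0,1,3,2
0,1,1,2,2
3,3,1,0,0
1,0,0,1,2
t=3: 1,2,3,1,2
3,1,1,2,0
0,0,1,3,2
0,1,1,2,2
3,3,1,0,0
1,0,0,1,2
t=4: 1,2,3,1,2
3,1,2,2,0
0,0,1,3,2
0,1,1,2,2
3,3,1,0,0
1,0,0,1,2
t=5: 1,2,3,1,2
3,1,3,2,0
0,0,1,3,2
0,1,1,2,2
3,3,1,0,0
1,0,0,1,2
t=6: 1,3,0,2,2
3,2,1,3,0
0,0,2,3,2
0,1,1,2,2
3,3,1,0,0
1,0,0,1,2
t=7: 1,3,0,2,2
3,2,2,3,0
0,0,2,3,2
0,1,1,2,2
3,3,1,0,0
1,0,0,1,2
t=8: 1,3,0,2,2
3,2,3,3,0
0,0,2,3,2
0,1,1,2,2
3,3,1,0,0
1,0,0,1,2
t=9: 1,3,1,3,2
3,3,2,1,1
0,1,0,1,3
0,1,2,3,2
3,3,1,0,0
1,0,0,1,2
t=10: 1,3,1,3,2
3,3,3,1,1
0,1,0,1,3
0,1,2,3,2
3,3,1,0,0
1,0,0,1,2
t=11: 3,0,3,3,2
0,2,1,2,1
1,2,1,1,3
0,1,2,3,2
3,3,1,0,0
1,0,0,1,2
t=12: 3,0,3,3,2
0,2,2,2,1
1,2,1,1,3
0,1,2,3,2
3,3,1,0,0
1,0,0,1,2
t=13: 3,0,3,3,2
0,2,3,2,1
1,2,1,1,3
0,1,2,3,2
3,3,1,0,0
1,0,0,1,2

0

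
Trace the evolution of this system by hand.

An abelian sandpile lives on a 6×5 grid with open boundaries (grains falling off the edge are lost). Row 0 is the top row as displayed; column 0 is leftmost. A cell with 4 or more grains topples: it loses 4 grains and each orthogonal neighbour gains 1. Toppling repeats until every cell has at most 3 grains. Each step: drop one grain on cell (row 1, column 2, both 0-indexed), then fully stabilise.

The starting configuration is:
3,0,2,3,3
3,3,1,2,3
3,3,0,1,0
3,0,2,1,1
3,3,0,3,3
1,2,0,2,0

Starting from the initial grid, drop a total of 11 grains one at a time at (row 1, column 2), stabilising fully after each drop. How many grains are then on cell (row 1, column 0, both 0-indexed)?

3

gen 0: 3,0,2,3,3
3,3,1,2,3
3,3,0,1,0
3,0,2,1,1
3,3,0,3,3
1,2,0,2,0
gen 1: 3,0,2,3,3
3,3,2,2,3
3,3,0,1,0
3,0,2,1,1
3,3,0,3,3
1,2,0,2,0
gen 2: 3,0,2,3,3
3,3,3,2,3
3,3,0,1,0
3,0,2,1,1
3,3,0,3,3
1,2,0,2,0
gen 3: 0,2,3,3,3
2,2,1,3,3
2,1,2,1,0
1,3,2,1,1
1,0,1,3,3
2,3,0,2,0
gen 4: 0,2,3,3,3
2,2,2,3,3
2,1,2,1,0
1,3,2,1,1
1,0,1,3,3
2,3,0,2,0
gen 5: 0,2,3,3,3
2,2,3,3,3
2,1,2,1,0
1,3,2,1,1
1,0,1,3,3
2,3,0,2,0
gen 6: 0,3,1,2,1
2,3,2,2,1
2,1,3,2,1
1,3,2,1,1
1,0,1,3,3
2,3,0,2,0
gen 7: 0,3,1,2,1
2,3,3,2,1
2,1,3,2,1
1,3,2,1,1
1,0,1,3,3
2,3,0,2,0
gen 8: 1,0,3,2,1
3,1,2,3,1
2,3,0,3,1
1,3,3,1,1
1,0,1,3,3
2,3,0,2,0
gen 9: 1,0,3,2,1
3,1,3,3,1
2,3,0,3,1
1,3,3,1,1
1,0,1,3,3
2,3,0,2,0
gen 10: 1,1,1,0,2
3,2,2,2,2
2,3,2,0,2
1,3,3,2,1
1,0,1,3,3
2,3,0,2,0
gen 11: 1,1,1,0,2
3,2,3,2,2
2,3,2,0,2
1,3,3,2,1
1,0,1,3,3
2,3,0,2,0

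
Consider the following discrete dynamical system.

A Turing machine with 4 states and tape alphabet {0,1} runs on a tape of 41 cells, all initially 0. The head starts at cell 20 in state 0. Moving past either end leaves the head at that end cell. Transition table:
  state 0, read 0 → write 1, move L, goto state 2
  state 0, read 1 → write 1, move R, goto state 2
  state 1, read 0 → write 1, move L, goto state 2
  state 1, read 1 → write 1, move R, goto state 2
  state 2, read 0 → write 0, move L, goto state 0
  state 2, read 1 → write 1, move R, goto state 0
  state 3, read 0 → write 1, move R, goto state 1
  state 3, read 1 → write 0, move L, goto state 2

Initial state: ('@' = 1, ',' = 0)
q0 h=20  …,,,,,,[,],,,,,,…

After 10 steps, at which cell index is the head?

10

gen 0: q0 h=20  …,,,,,,[,],,,,,,…
gen 1: q2 h=19  …,,,,,,[,]@,,,,,…
gen 2: q0 h=18  …,,,,,,[,],@,,,,…
gen 3: q2 h=17  …,,,,,,[,]@,@,,,…
gen 4: q0 h=16  …,,,,,,[,],@,@,,…
gen 5: q2 h=15  …,,,,,,[,]@,@,@,…
gen 6: q0 h=14  …,,,,,,[,],@,@,@…
gen 7: q2 h=13  …,,,,,,[,]@,@,@,…
gen 8: q0 h=12  …,,,,,,[,],@,@,@…
gen 9: q2 h=11  …,,,,,,[,]@,@,@,…
gen 10: q0 h=10  …,,,,,,[,],@,@,@…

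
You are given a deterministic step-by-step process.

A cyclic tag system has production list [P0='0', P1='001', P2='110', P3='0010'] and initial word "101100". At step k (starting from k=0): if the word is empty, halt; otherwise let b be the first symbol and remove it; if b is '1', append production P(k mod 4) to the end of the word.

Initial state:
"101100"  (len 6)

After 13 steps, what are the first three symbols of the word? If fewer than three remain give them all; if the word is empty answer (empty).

k=0  "101100"  (len 6)
k=1  "011000"  (len 6)
k=2  "11000"  (len 5)
k=3  "1000110"  (len 7)
k=4  "0001100010"  (len 10)
k=5  "001100010"  (len 9)
k=6  "01100010"  (len 8)
k=7  "1100010"  (len 7)
k=8  "1000100010"  (len 10)
k=9  "0001000100"  (len 10)
k=10  "001000100"  (len 9)
k=11  "01000100"  (len 8)
k=12  "1000100"  (len 7)
k=13  "0001000"  (len 7)

000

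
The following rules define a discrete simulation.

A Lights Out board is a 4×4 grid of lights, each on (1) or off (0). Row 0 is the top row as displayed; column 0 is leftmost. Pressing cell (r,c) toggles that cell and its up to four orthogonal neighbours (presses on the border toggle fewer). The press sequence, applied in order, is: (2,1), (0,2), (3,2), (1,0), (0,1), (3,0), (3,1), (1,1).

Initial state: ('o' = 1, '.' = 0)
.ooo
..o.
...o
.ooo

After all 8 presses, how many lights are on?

k=0  .ooo
..o.
...o
.ooo
k=1  .ooo
.oo.
oooo
..oo
k=2  ....
.o..
oooo
..oo
k=3  ....
.o..
oo.o
.o..
k=4  o...
o...
.o.o
.o..
k=5  .oo.
oo..
.o.o
.o..
k=6  .oo.
oo..
oo.o
o...
k=7  .oo.
oo..
o..o
.oo.
k=8  ..o.
..o.
oo.o
.oo.

7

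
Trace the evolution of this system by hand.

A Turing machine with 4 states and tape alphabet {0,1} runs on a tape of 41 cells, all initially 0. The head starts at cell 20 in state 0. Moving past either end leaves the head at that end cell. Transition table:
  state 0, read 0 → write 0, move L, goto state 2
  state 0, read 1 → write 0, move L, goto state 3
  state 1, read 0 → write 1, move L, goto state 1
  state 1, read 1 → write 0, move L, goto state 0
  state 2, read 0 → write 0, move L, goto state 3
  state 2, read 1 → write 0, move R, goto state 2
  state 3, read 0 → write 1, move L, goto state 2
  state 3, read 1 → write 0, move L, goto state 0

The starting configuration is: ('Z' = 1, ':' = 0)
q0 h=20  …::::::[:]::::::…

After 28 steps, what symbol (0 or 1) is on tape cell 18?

0) q0 h=20  …::::::[:]::::::…
1) q2 h=19  …::::::[:]::::::…
2) q3 h=18  …::::::[:]::::::…
3) q2 h=17  …::::::[:]Z:::::…
4) q3 h=16  …::::::[:]:Z::::…
5) q2 h=15  …::::::[:]Z:Z:::…
6) q3 h=14  …::::::[:]:Z:Z::…
7) q2 h=13  …::::::[:]Z:Z:Z:…
8) q3 h=12  …::::::[:]:Z:Z:Z…
9) q2 h=11  …::::::[:]Z:Z:Z:…
10) q3 h=10  …::::::[:]:Z:Z:Z…
11) q2 h= 9  …::::::[:]Z:Z:Z:…
12) q3 h= 8  …::::::[:]:Z:Z:Z…
13) q2 h= 7  …::::::[:]Z:Z:Z:…
14) q3 h= 6  |::::::[:]:Z:Z:Z…
15) q2 h= 5  |:::::[:]Z:Z:Z:…
16) q3 h= 4  |::::[:]:Z:Z:Z…
17) q2 h= 3  |:::[:]Z:Z:Z:…
18) q3 h= 2  |::[:]:Z:Z:Z…
19) q2 h= 1  |:[:]Z:Z:Z:…
20) q3 h= 0  |[:]:Z:Z:Z…
21) q2 h= 0  |[Z]:Z:Z:Z…
22) q2 h= 1  |:[:]Z:Z:Z:…
23) q3 h= 0  |[:]:Z:Z:Z…
24) q2 h= 0  |[Z]:Z:Z:Z…
25) q2 h= 1  |:[:]Z:Z:Z:…
26) q3 h= 0  |[:]:Z:Z:Z…
27) q2 h= 0  |[Z]:Z:Z:Z…
28) q2 h= 1  |:[:]Z:Z:Z:…

1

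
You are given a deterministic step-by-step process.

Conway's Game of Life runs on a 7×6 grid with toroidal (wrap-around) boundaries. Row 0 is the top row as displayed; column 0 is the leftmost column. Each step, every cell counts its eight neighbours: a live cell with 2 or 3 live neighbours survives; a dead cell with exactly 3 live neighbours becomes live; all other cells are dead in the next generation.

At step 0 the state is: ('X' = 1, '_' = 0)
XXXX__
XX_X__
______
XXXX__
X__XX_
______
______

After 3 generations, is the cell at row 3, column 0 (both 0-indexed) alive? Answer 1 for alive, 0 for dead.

0

[0] XXXX__
XX_X__
______
XXXX__
X__XX_
______
______
[1] X__X__
X__X__
___X__
XXXXXX
X__XXX
______
_XX___
[2] X__X__
__XXX_
______
_X____
______
XXXXXX
_XX___
[3] ____X_
__XXX_
__XX__
______
___XXX
X__XXX
______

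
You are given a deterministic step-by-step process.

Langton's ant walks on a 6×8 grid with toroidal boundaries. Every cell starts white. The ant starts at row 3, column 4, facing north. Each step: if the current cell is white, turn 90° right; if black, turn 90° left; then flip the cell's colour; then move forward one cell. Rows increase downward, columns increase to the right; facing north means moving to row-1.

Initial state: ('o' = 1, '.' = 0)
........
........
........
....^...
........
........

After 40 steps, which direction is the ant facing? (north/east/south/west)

north

[0] ........
........
........
....^...
........
........
[1] ........
........
........
....o>..
........
........
[2] ........
........
........
....oo..
.....v..
........
[3] ........
........
........
....oo..
....<o..
........
[4] ........
........
........
....^o..
....oo..
........
[5] ........
........
........
...<.o..
....oo..
........
[6] ........
........
...^....
...o.o..
....oo..
........
[7] ........
........
...o>...
...o.o..
....oo..
........
[8] ........
........
...oo...
...ovo..
....oo..
........
[9] ........
........
...oo...
...<oo..
....oo..
........
[10] ........
........
...oo...
....oo..
...voo..
........
[11] ........
........
...oo...
....oo..
..<ooo..
........
[12] ........
........
...oo...
..^.oo..
..oooo..
........
[13] ........
........
...oo...
..o>oo..
..oooo..
........
[14] ........
........
...oo...
..oooo..
..ovoo..
........
[15] ........
........
...oo...
..oooo..
..o.>o..
........
[16] ........
........
...oo...
..oo^o..
..o..o..
........
[17] ........
........
...oo...
..o<.o..
..o..o..
........
[18] ........
........
...oo...
..o..o..
..ov.o..
........
[19] ........
........
...oo...
..o..o..
..<o.o..
........
[20] ........
........
...oo...
..o..o..
...o.o..
..v.....
[21] ........
........
...oo...
..o..o..
...o.o..
.<o.....
[22] ........
........
...oo...
..o..o..
.^.o.o..
.oo.....
[23] ........
........
...oo...
..o..o..
.o>o.o..
.oo.....
[24] ........
........
...oo...
..o..o..
.ooo.o..
.ov.....
[25] ........
........
...oo...
..o..o..
.ooo.o..
.o.>....
[26] ...v....
........
...oo...
..o..o..
.ooo.o..
.o.o....
[27] ..<o....
........
...oo...
..o..o..
.ooo.o..
.o.o....
[28] ..oo....
........
...oo...
..o..o..
.ooo.o..
.o^o....
[29] ..oo....
........
...oo...
..o..o..
.ooo.o..
.oo>....
[30] ..oo....
........
...oo...
..o..o..
.oo^.o..
.oo.....
[31] ..oo....
........
...oo...
..o..o..
.o<..o..
.oo.....
[32] ..oo....
........
...oo...
..o..o..
.o...o..
.ov.....
[33] ..oo....
........
...oo...
..o..o..
.o...o..
.o.>....
[34] ..ov....
........
...oo...
..o..o..
.o...o..
.o.o....
[35] ..o.>...
........
...oo...
..o..o..
.o...o..
.o.o....
[36] ..o.o...
....v...
...oo...
..o..o..
.o...o..
.o.o....
[37] ..o.o...
...<o...
...oo...
..o..o..
.o...o..
.o.o....
[38] ..o^o...
...oo...
...oo...
..o..o..
.o...o..
.o.o....
[39] ..oo>...
...oo...
...oo...
..o..o..
.o...o..
.o.o....
[40] ..oo....
...oo...
...oo...
..o..o..
.o...o..
.o.o^...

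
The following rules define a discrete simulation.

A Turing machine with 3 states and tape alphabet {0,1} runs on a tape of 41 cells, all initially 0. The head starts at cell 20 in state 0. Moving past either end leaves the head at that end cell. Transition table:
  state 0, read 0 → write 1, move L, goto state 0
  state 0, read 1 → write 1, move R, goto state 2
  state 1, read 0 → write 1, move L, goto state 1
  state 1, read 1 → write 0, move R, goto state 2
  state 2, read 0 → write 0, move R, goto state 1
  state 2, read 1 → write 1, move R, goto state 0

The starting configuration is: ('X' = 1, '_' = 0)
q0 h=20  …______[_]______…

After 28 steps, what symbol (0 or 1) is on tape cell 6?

[0] q0 h=20  …______[_]______…
[1] q0 h=19  …______[_]X_____…
[2] q0 h=18  …______[_]XX____…
[3] q0 h=17  …______[_]XXX___…
[4] q0 h=16  …______[_]XXXX__…
[5] q0 h=15  …______[_]XXXXX_…
[6] q0 h=14  …______[_]XXXXXX…
[7] q0 h=13  …______[_]XXXXXX…
[8] q0 h=12  …______[_]XXXXXX…
[9] q0 h=11  …______[_]XXXXXX…
[10] q0 h=10  …______[_]XXXXXX…
[11] q0 h= 9  …______[_]XXXXXX…
[12] q0 h= 8  …______[_]XXXXXX…
[13] q0 h= 7  …______[_]XXXXXX…
[14] q0 h= 6  |______[_]XXXXXX…
[15] q0 h= 5  |_____[_]XXXXXX…
[16] q0 h= 4  |____[_]XXXXXX…
[17] q0 h= 3  |___[_]XXXXXX…
[18] q0 h= 2  |__[_]XXXXXX…
[19] q0 h= 1  |_[_]XXXXXX…
[20] q0 h= 0  |[_]XXXXXX…
[21] q0 h= 0  |[X]XXXXXX…
[22] q2 h= 1  |X[X]XXXXXX…
[23] q0 h= 2  |XX[X]XXXXXX…
[24] q2 h= 3  |XXX[X]XXXXXX…
[25] q0 h= 4  |XXXX[X]XXXXXX…
[26] q2 h= 5  |XXXXX[X]XXXXXX…
[27] q0 h= 6  |XXXXXX[X]XXXXXX…
[28] q2 h= 7  …XXXXXX[X]XXXXXX…

1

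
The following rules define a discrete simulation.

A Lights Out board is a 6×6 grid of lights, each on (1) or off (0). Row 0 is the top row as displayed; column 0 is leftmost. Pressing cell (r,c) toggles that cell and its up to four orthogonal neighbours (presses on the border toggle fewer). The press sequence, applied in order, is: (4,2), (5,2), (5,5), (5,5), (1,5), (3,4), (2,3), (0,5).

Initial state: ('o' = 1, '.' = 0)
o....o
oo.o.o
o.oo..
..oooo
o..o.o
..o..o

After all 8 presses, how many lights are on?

[0] o....o
oo.o.o
o.oo..
..oooo
o..o.o
..o..o
[1] o....o
oo.o.o
o.oo..
...ooo
ooo..o
.....o
[2] o....o
oo.o.o
o.oo..
...ooo
oo...o
.ooo.o
[3] o....o
oo.o.o
o.oo..
...ooo
oo....
.oooo.
[4] o....o
oo.o.o
o.oo..
...ooo
oo...o
.ooo.o
[5] o.....
oo.oo.
o.oo.o
...ooo
oo...o
.ooo.o
[6] o.....
oo.oo.
o.oooo
......
oo..oo
.ooo.o
[7] o.....
oo..o.
o....o
...o..
oo..oo
.ooo.o
[8] o...oo
oo..oo
o....o
...o..
oo..oo
.ooo.o

18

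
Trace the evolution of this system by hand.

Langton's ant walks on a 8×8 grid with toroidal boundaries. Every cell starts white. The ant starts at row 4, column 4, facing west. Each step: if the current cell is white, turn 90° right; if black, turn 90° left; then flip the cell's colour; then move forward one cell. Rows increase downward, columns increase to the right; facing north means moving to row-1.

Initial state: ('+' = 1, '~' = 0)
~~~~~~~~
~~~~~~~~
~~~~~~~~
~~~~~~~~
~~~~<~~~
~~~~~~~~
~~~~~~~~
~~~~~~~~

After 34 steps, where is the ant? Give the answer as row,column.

gen 0: ~~~~~~~~
~~~~~~~~
~~~~~~~~
~~~~~~~~
~~~~<~~~
~~~~~~~~
~~~~~~~~
~~~~~~~~
gen 1: ~~~~~~~~
~~~~~~~~
~~~~~~~~
~~~~^~~~
~~~~+~~~
~~~~~~~~
~~~~~~~~
~~~~~~~~
gen 2: ~~~~~~~~
~~~~~~~~
~~~~~~~~
~~~~+>~~
~~~~+~~~
~~~~~~~~
~~~~~~~~
~~~~~~~~
gen 3: ~~~~~~~~
~~~~~~~~
~~~~~~~~
~~~~++~~
~~~~+v~~
~~~~~~~~
~~~~~~~~
~~~~~~~~
gen 4: ~~~~~~~~
~~~~~~~~
~~~~~~~~
~~~~++~~
~~~~<+~~
~~~~~~~~
~~~~~~~~
~~~~~~~~
gen 5: ~~~~~~~~
~~~~~~~~
~~~~~~~~
~~~~++~~
~~~~~+~~
~~~~v~~~
~~~~~~~~
~~~~~~~~
gen 6: ~~~~~~~~
~~~~~~~~
~~~~~~~~
~~~~++~~
~~~~~+~~
~~~<+~~~
~~~~~~~~
~~~~~~~~
gen 7: ~~~~~~~~
~~~~~~~~
~~~~~~~~
~~~~++~~
~~~^~+~~
~~~++~~~
~~~~~~~~
~~~~~~~~
gen 8: ~~~~~~~~
~~~~~~~~
~~~~~~~~
~~~~++~~
~~~+>+~~
~~~++~~~
~~~~~~~~
~~~~~~~~
gen 9: ~~~~~~~~
~~~~~~~~
~~~~~~~~
~~~~++~~
~~~+++~~
~~~+v~~~
~~~~~~~~
~~~~~~~~
gen 10: ~~~~~~~~
~~~~~~~~
~~~~~~~~
~~~~++~~
~~~+++~~
~~~+~>~~
~~~~~~~~
~~~~~~~~
gen 11: ~~~~~~~~
~~~~~~~~
~~~~~~~~
~~~~++~~
~~~+++~~
~~~+~+~~
~~~~~v~~
~~~~~~~~
gen 12: ~~~~~~~~
~~~~~~~~
~~~~~~~~
~~~~++~~
~~~+++~~
~~~+~+~~
~~~~<+~~
~~~~~~~~
gen 13: ~~~~~~~~
~~~~~~~~
~~~~~~~~
~~~~++~~
~~~+++~~
~~~+^+~~
~~~~++~~
~~~~~~~~
gen 14: ~~~~~~~~
~~~~~~~~
~~~~~~~~
~~~~++~~
~~~+++~~
~~~++>~~
~~~~++~~
~~~~~~~~
gen 15: ~~~~~~~~
~~~~~~~~
~~~~~~~~
~~~~++~~
~~~++^~~
~~~++~~~
~~~~++~~
~~~~~~~~
gen 16: ~~~~~~~~
~~~~~~~~
~~~~~~~~
~~~~++~~
~~~+<~~~
~~~++~~~
~~~~++~~
~~~~~~~~
gen 17: ~~~~~~~~
~~~~~~~~
~~~~~~~~
~~~~++~~
~~~+~~~~
~~~+v~~~
~~~~++~~
~~~~~~~~
gen 18: ~~~~~~~~
~~~~~~~~
~~~~~~~~
~~~~++~~
~~~+~~~~
~~~+~>~~
~~~~++~~
~~~~~~~~
gen 19: ~~~~~~~~
~~~~~~~~
~~~~~~~~
~~~~++~~
~~~+~~~~
~~~+~+~~
~~~~+v~~
~~~~~~~~
gen 20: ~~~~~~~~
~~~~~~~~
~~~~~~~~
~~~~++~~
~~~+~~~~
~~~+~+~~
~~~~+~>~
~~~~~~~~
gen 21: ~~~~~~~~
~~~~~~~~
~~~~~~~~
~~~~++~~
~~~+~~~~
~~~+~+~~
~~~~+~+~
~~~~~~v~
gen 22: ~~~~~~~~
~~~~~~~~
~~~~~~~~
~~~~++~~
~~~+~~~~
~~~+~+~~
~~~~+~+~
~~~~~<+~
gen 23: ~~~~~~~~
~~~~~~~~
~~~~~~~~
~~~~++~~
~~~+~~~~
~~~+~+~~
~~~~+^+~
~~~~~++~
gen 24: ~~~~~~~~
~~~~~~~~
~~~~~~~~
~~~~++~~
~~~+~~~~
~~~+~+~~
~~~~++>~
~~~~~++~
gen 25: ~~~~~~~~
~~~~~~~~
~~~~~~~~
~~~~++~~
~~~+~~~~
~~~+~+^~
~~~~++~~
~~~~~++~
gen 26: ~~~~~~~~
~~~~~~~~
~~~~~~~~
~~~~++~~
~~~+~~~~
~~~+~++>
~~~~++~~
~~~~~++~
gen 27: ~~~~~~~~
~~~~~~~~
~~~~~~~~
~~~~++~~
~~~+~~~~
~~~+~+++
~~~~++~v
~~~~~++~
gen 28: ~~~~~~~~
~~~~~~~~
~~~~~~~~
~~~~++~~
~~~+~~~~
~~~+~+++
~~~~++<+
~~~~~++~
gen 29: ~~~~~~~~
~~~~~~~~
~~~~~~~~
~~~~++~~
~~~+~~~~
~~~+~+^+
~~~~++++
~~~~~++~
gen 30: ~~~~~~~~
~~~~~~~~
~~~~~~~~
~~~~++~~
~~~+~~~~
~~~+~<~+
~~~~++++
~~~~~++~
gen 31: ~~~~~~~~
~~~~~~~~
~~~~~~~~
~~~~++~~
~~~+~~~~
~~~+~~~+
~~~~+v++
~~~~~++~
gen 32: ~~~~~~~~
~~~~~~~~
~~~~~~~~
~~~~++~~
~~~+~~~~
~~~+~~~+
~~~~+~>+
~~~~~++~
gen 33: ~~~~~~~~
~~~~~~~~
~~~~~~~~
~~~~++~~
~~~+~~~~
~~~+~~^+
~~~~+~~+
~~~~~++~
gen 34: ~~~~~~~~
~~~~~~~~
~~~~~~~~
~~~~++~~
~~~+~~~~
~~~+~~+>
~~~~+~~+
~~~~~++~

5,7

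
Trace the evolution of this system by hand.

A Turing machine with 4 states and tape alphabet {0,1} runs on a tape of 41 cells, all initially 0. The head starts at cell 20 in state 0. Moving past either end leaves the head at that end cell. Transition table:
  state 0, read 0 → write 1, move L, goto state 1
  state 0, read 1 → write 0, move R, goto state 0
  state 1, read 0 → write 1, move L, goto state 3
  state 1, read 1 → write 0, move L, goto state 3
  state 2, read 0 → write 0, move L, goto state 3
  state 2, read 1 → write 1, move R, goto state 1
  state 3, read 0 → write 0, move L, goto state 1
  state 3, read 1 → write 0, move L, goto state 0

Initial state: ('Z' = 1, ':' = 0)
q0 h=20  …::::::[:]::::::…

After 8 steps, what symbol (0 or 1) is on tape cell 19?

0) q0 h=20  …::::::[:]::::::…
1) q1 h=19  …::::::[:]Z:::::…
2) q3 h=18  …::::::[:]ZZ::::…
3) q1 h=17  …::::::[:]:ZZ:::…
4) q3 h=16  …::::::[:]Z:ZZ::…
5) q1 h=15  …::::::[:]:Z:ZZ:…
6) q3 h=14  …::::::[:]Z:Z:ZZ…
7) q1 h=13  …::::::[:]:Z:Z:Z…
8) q3 h=12  …::::::[:]Z:Z:Z:…

1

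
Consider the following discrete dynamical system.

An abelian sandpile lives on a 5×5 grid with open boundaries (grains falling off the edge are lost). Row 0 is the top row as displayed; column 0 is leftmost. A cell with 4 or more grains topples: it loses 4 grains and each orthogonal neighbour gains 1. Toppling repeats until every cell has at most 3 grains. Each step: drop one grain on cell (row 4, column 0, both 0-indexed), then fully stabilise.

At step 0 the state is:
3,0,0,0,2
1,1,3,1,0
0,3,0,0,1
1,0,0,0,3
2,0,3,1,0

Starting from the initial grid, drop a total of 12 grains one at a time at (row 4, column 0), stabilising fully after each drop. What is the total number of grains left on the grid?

t=0: 3,0,0,0,2
1,1,3,1,0
0,3,0,0,1
1,0,0,0,3
2,0,3,1,0
t=1: 3,0,0,0,2
1,1,3,1,0
0,3,0,0,1
1,0,0,0,3
3,0,3,1,0
t=2: 3,0,0,0,2
1,1,3,1,0
0,3,0,0,1
2,0,0,0,3
0,1,3,1,0
t=3: 3,0,0,0,2
1,1,3,1,0
0,3,0,0,1
2,0,0,0,3
1,1,3,1,0
t=4: 3,0,0,0,2
1,1,3,1,0
0,3,0,0,1
2,0,0,0,3
2,1,3,1,0
t=5: 3,0,0,0,2
1,1,3,1,0
0,3,0,0,1
2,0,0,0,3
3,1,3,1,0
t=6: 3,0,0,0,2
1,1,3,1,0
0,3,0,0,1
3,0,0,0,3
0,2,3,1,0
t=7: 3,0,0,0,2
1,1,3,1,0
0,3,0,0,1
3,0,0,0,3
1,2,3,1,0
t=8: 3,0,0,0,2
1,1,3,1,0
0,3,0,0,1
3,0,0,0,3
2,2,3,1,0
t=9: 3,0,0,0,2
1,1,3,1,0
0,3,0,0,1
3,0,0,0,3
3,2,3,1,0
t=10: 3,0,0,0,2
1,1,3,1,0
1,3,0,0,1
0,1,0,0,3
1,3,3,1,0
t=11: 3,0,0,0,2
1,1,3,1,0
1,3,0,0,1
0,1,0,0,3
2,3,3,1,0
t=12: 3,0,0,0,2
1,1,3,1,0
1,3,0,0,1
0,1,0,0,3
3,3,3,1,0

30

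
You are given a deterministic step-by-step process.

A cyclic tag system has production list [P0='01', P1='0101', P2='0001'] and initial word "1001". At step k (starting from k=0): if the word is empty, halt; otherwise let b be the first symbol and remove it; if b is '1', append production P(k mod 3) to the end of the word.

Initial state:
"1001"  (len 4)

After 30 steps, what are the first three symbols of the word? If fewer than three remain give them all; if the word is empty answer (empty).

k=0  "1001"  (len 4)
k=1  "00101"  (len 5)
k=2  "0101"  (len 4)
k=3  "101"  (len 3)
k=4  "0101"  (len 4)
k=5  "101"  (len 3)
k=6  "010001"  (len 6)
k=7  "10001"  (len 5)
k=8  "00010101"  (len 8)
k=9  "0010101"  (len 7)
k=10  "010101"  (len 6)
k=11  "10101"  (len 5)
k=12  "01010001"  (len 8)
k=13  "1010001"  (len 7)
k=14  "0100010101"  (len 10)
k=15  "100010101"  (len 9)
k=16  "0001010101"  (len 10)
k=17  "001010101"  (len 9)
k=18  "01010101"  (len 8)
k=19  "1010101"  (len 7)
k=20  "0101010101"  (len 10)
k=21  "101010101"  (len 9)
k=22  "0101010101"  (len 10)
k=23  "101010101"  (len 9)
k=24  "010101010001"  (len 12)
k=25  "10101010001"  (len 11)
k=26  "01010100010101"  (len 14)
k=27  "1010100010101"  (len 13)
k=28  "01010001010101"  (len 14)
k=29  "1010001010101"  (len 13)
k=30  "0100010101010001"  (len 16)

010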